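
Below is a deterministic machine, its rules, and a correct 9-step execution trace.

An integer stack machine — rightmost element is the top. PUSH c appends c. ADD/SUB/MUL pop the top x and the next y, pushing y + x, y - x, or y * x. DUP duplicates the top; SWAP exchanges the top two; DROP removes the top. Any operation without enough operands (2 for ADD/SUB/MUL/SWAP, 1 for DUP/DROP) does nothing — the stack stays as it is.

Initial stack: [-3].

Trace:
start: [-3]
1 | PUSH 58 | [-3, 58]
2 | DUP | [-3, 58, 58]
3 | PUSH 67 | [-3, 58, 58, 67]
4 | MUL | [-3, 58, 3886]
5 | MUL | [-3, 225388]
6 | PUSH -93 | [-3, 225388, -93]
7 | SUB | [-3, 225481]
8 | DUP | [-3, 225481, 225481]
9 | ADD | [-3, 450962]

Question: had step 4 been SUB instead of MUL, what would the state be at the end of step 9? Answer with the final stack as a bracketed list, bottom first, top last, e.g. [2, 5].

[-3, -858]

(re-executing from step 4 with the substitution; state before step 4: [-3, 58, 58, 67])
4 | SUB | [-3, 58, -9]
5 | MUL | [-3, -522]
6 | PUSH -93 | [-3, -522, -93]
7 | SUB | [-3, -429]
8 | DUP | [-3, -429, -429]
9 | ADD | [-3, -858]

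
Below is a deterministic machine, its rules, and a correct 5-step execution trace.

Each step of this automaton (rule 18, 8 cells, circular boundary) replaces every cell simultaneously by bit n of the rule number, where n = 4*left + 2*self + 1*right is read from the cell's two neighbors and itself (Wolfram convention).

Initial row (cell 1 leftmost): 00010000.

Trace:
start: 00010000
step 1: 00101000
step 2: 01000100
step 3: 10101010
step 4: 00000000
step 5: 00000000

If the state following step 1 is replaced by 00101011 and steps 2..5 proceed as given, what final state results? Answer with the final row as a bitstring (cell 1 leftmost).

state after step 1 := 00101011
step 2: 11000000
step 3: 00100001
step 4: 11010010
step 5: 00001100

00001100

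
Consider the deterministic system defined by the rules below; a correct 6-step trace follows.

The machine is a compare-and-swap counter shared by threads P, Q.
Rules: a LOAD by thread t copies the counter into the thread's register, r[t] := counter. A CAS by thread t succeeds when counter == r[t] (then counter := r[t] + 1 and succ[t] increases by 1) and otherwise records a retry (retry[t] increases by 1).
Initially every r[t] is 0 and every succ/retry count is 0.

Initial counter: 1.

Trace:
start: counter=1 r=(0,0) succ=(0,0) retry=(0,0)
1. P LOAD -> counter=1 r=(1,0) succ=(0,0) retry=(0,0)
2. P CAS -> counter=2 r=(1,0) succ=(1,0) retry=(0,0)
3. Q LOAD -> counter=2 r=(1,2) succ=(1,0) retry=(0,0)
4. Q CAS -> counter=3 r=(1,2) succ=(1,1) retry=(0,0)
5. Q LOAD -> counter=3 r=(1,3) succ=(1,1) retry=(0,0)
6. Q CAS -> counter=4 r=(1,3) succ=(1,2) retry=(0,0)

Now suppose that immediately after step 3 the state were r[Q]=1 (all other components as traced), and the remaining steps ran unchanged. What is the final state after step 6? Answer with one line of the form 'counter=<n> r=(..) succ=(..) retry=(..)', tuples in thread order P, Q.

counter=3 r=(1,2) succ=(1,1) retry=(0,1)

state after step 3 := counter=2 r=(1,1) succ=(1,0) retry=(0,0)
4. Q CAS -> counter=2 r=(1,1) succ=(1,0) retry=(0,1)
5. Q LOAD -> counter=2 r=(1,2) succ=(1,0) retry=(0,1)
6. Q CAS -> counter=3 r=(1,2) succ=(1,1) retry=(0,1)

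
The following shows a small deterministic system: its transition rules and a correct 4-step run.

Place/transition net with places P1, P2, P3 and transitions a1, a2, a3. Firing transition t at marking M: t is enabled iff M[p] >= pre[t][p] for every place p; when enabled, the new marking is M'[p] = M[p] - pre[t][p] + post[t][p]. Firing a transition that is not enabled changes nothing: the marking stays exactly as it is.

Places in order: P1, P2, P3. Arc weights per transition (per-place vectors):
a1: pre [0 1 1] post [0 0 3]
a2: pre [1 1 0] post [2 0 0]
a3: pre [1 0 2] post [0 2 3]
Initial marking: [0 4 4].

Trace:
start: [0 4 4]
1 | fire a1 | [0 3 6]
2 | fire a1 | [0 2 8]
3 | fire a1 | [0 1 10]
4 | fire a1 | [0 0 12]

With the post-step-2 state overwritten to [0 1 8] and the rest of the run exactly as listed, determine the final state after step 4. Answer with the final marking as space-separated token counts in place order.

0 0 10

state after step 2 := [0 1 8]
3 | fire a1 | [0 0 10]
4 | fire a1 | [0 0 10]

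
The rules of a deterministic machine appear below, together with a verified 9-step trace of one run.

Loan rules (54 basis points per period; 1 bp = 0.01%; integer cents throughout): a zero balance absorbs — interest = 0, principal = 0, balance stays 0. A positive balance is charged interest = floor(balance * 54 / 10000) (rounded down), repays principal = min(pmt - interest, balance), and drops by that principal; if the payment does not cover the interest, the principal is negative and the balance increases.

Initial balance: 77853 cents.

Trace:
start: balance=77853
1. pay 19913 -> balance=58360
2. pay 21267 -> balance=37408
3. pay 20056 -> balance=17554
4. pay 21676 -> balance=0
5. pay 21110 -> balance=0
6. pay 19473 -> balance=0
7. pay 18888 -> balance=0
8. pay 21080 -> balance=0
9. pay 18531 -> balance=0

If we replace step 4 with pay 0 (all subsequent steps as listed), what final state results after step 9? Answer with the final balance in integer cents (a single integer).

(re-executing from step 4 with the substitution; state before step 4: balance=17554)
4. pay 0 -> balance=17648
5. pay 21110 -> balance=0
6. pay 19473 -> balance=0
7. pay 18888 -> balance=0
8. pay 21080 -> balance=0
9. pay 18531 -> balance=0

0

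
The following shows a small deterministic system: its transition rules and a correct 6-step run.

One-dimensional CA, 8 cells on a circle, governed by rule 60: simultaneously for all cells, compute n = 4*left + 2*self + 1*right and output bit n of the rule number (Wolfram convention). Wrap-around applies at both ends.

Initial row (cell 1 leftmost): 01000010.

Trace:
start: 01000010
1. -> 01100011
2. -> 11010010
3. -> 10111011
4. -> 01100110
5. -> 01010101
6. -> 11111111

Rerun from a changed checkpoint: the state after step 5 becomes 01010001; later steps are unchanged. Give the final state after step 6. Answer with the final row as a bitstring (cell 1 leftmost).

state after step 5 := 01010001
6. -> 11111001

11111001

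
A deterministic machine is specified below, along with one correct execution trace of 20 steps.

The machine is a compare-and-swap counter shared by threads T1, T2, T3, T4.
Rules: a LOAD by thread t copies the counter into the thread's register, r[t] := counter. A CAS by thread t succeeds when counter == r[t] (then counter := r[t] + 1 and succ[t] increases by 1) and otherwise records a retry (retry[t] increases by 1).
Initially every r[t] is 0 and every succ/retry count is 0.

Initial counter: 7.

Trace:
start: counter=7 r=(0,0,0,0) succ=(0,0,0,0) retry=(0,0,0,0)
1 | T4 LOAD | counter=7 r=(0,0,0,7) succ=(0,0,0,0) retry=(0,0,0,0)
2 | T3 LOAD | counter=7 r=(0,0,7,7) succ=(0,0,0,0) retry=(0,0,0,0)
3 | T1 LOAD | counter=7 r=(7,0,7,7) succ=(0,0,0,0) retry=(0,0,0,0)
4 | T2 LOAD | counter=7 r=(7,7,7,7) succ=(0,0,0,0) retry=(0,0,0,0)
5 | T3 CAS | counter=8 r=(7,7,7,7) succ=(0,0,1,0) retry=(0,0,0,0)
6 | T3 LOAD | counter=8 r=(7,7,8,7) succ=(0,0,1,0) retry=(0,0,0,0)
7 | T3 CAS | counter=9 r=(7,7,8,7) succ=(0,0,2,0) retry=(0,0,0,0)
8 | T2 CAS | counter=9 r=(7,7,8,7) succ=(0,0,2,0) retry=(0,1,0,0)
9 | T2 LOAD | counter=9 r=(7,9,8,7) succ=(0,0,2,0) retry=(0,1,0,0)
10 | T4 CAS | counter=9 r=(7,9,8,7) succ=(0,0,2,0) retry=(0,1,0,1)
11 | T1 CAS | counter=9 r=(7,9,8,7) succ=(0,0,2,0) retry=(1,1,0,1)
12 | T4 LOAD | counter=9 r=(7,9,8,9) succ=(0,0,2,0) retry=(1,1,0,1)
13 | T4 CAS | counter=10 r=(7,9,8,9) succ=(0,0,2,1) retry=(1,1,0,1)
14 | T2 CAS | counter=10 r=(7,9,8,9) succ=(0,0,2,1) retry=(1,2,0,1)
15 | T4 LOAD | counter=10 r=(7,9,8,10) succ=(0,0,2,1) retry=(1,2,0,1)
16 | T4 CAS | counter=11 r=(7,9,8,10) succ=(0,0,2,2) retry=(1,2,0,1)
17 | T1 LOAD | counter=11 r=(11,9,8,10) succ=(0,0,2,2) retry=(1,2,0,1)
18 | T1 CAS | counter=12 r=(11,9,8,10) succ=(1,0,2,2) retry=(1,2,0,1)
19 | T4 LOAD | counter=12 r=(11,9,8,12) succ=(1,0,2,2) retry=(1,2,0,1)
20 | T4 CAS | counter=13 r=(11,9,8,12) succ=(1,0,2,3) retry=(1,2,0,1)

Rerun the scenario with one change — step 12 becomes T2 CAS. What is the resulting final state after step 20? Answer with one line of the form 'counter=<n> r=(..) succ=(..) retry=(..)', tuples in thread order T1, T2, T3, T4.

counter=13 r=(11,9,8,12) succ=(1,1,2,2) retry=(1,2,0,2)

(re-executing from step 12 with the substitution; state before step 12: counter=9 r=(7,9,8,7) succ=(0,0,2,0) retry=(1,1,0,1))
12 | T2 CAS | counter=10 r=(7,9,8,7) succ=(0,1,2,0) retry=(1,1,0,1)
13 | T4 CAS | counter=10 r=(7,9,8,7) succ=(0,1,2,0) retry=(1,1,0,2)
14 | T2 CAS | counter=10 r=(7,9,8,7) succ=(0,1,2,0) retry=(1,2,0,2)
15 | T4 LOAD | counter=10 r=(7,9,8,10) succ=(0,1,2,0) retry=(1,2,0,2)
16 | T4 CAS | counter=11 r=(7,9,8,10) succ=(0,1,2,1) retry=(1,2,0,2)
17 | T1 LOAD | counter=11 r=(11,9,8,10) succ=(0,1,2,1) retry=(1,2,0,2)
18 | T1 CAS | counter=12 r=(11,9,8,10) succ=(1,1,2,1) retry=(1,2,0,2)
19 | T4 LOAD | counter=12 r=(11,9,8,12) succ=(1,1,2,1) retry=(1,2,0,2)
20 | T4 CAS | counter=13 r=(11,9,8,12) succ=(1,1,2,2) retry=(1,2,0,2)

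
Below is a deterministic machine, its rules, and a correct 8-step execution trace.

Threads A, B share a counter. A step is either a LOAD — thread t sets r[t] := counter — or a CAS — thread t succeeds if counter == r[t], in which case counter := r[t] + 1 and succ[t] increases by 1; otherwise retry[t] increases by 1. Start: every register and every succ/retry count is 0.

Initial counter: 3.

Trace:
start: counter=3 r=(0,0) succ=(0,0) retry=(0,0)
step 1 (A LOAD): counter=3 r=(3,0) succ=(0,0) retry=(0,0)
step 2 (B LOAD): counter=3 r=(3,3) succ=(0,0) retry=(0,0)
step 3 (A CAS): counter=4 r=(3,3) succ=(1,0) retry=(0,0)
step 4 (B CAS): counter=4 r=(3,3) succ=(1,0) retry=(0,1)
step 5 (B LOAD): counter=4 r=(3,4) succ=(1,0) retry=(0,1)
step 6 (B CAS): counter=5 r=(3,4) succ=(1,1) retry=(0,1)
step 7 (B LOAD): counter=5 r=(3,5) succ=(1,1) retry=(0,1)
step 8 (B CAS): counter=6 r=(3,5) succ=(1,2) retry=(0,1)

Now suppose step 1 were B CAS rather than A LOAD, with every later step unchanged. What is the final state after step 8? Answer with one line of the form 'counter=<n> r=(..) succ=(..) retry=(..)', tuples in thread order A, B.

(re-executing from step 1 with the substitution; state before step 1: counter=3 r=(0,0) succ=(0,0) retry=(0,0))
step 1 (B CAS): counter=3 r=(0,0) succ=(0,0) retry=(0,1)
step 2 (B LOAD): counter=3 r=(0,3) succ=(0,0) retry=(0,1)
step 3 (A CAS): counter=3 r=(0,3) succ=(0,0) retry=(1,1)
step 4 (B CAS): counter=4 r=(0,3) succ=(0,1) retry=(1,1)
step 5 (B LOAD): counter=4 r=(0,4) succ=(0,1) retry=(1,1)
step 6 (B CAS): counter=5 r=(0,4) succ=(0,2) retry=(1,1)
step 7 (B LOAD): counter=5 r=(0,5) succ=(0,2) retry=(1,1)
step 8 (B CAS): counter=6 r=(0,5) succ=(0,3) retry=(1,1)

counter=6 r=(0,5) succ=(0,3) retry=(1,1)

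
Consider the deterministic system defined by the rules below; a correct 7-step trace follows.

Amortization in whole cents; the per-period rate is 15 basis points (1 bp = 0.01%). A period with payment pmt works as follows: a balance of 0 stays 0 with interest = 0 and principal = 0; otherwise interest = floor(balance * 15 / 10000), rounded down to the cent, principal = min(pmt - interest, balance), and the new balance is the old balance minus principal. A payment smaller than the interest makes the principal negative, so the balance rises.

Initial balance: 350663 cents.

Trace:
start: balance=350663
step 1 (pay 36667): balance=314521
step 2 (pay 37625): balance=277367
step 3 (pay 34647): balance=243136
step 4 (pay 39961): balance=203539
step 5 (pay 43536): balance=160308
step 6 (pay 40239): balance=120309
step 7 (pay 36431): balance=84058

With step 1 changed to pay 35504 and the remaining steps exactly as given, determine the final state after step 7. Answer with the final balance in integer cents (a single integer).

85232

(re-executing from step 1 with the substitution; state before step 1: balance=350663)
step 1 (pay 35504): balance=315684
step 2 (pay 37625): balance=278532
step 3 (pay 34647): balance=244302
step 4 (pay 39961): balance=204707
step 5 (pay 43536): balance=161478
step 6 (pay 40239): balance=121481
step 7 (pay 36431): balance=85232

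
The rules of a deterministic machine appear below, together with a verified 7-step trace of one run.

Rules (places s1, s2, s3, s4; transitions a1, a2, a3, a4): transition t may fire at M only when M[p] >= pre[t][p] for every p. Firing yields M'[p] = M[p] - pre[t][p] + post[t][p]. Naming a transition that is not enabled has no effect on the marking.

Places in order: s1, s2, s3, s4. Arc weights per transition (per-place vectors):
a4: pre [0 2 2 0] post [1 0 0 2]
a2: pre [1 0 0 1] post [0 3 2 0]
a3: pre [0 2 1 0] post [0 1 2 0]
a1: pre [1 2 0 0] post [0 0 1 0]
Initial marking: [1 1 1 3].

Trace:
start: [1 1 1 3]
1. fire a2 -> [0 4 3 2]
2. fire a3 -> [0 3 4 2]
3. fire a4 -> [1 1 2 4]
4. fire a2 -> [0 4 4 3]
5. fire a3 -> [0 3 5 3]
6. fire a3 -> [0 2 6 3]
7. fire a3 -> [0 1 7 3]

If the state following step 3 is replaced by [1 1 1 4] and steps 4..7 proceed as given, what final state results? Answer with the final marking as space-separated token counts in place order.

state after step 3 := [1 1 1 4]
4. fire a2 -> [0 4 3 3]
5. fire a3 -> [0 3 4 3]
6. fire a3 -> [0 2 5 3]
7. fire a3 -> [0 1 6 3]

0 1 6 3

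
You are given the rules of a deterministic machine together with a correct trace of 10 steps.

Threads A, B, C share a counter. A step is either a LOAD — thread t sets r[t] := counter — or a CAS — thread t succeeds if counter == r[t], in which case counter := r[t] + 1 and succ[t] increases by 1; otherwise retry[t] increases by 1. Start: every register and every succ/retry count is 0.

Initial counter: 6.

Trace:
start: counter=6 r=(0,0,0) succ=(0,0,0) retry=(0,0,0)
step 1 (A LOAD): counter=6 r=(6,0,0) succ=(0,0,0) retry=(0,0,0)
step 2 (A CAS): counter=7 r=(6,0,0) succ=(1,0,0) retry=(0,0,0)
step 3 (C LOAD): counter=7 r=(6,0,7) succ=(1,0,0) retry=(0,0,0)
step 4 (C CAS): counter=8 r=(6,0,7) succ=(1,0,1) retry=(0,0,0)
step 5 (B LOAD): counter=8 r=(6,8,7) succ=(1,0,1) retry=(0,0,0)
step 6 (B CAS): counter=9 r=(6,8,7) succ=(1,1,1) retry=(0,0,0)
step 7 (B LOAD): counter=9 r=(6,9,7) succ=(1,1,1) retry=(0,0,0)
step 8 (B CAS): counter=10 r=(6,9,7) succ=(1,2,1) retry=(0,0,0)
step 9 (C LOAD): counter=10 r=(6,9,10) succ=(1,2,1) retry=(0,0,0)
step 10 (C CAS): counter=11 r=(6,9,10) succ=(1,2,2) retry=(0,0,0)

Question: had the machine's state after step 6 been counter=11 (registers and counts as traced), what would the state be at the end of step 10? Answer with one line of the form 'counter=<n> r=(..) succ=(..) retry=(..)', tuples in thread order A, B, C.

state after step 6 := counter=11 r=(6,8,7) succ=(1,1,1) retry=(0,0,0)
step 7 (B LOAD): counter=11 r=(6,11,7) succ=(1,1,1) retry=(0,0,0)
step 8 (B CAS): counter=12 r=(6,11,7) succ=(1,2,1) retry=(0,0,0)
step 9 (C LOAD): counter=12 r=(6,11,12) succ=(1,2,1) retry=(0,0,0)
step 10 (C CAS): counter=13 r=(6,11,12) succ=(1,2,2) retry=(0,0,0)

counter=13 r=(6,11,12) succ=(1,2,2) retry=(0,0,0)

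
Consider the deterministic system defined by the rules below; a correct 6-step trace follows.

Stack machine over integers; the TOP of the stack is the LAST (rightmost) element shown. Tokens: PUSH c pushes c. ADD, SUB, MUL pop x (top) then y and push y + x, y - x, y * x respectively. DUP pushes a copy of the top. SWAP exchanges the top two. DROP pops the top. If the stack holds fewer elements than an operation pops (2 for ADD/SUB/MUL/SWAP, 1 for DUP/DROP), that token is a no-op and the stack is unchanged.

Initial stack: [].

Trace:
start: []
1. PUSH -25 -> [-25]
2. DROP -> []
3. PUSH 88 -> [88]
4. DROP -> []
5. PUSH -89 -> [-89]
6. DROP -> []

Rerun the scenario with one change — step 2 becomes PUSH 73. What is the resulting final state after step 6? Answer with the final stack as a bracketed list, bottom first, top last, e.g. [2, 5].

(re-executing from step 2 with the substitution; state before step 2: [-25])
2. PUSH 73 -> [-25, 73]
3. PUSH 88 -> [-25, 73, 88]
4. DROP -> [-25, 73]
5. PUSH -89 -> [-25, 73, -89]
6. DROP -> [-25, 73]

[-25, 73]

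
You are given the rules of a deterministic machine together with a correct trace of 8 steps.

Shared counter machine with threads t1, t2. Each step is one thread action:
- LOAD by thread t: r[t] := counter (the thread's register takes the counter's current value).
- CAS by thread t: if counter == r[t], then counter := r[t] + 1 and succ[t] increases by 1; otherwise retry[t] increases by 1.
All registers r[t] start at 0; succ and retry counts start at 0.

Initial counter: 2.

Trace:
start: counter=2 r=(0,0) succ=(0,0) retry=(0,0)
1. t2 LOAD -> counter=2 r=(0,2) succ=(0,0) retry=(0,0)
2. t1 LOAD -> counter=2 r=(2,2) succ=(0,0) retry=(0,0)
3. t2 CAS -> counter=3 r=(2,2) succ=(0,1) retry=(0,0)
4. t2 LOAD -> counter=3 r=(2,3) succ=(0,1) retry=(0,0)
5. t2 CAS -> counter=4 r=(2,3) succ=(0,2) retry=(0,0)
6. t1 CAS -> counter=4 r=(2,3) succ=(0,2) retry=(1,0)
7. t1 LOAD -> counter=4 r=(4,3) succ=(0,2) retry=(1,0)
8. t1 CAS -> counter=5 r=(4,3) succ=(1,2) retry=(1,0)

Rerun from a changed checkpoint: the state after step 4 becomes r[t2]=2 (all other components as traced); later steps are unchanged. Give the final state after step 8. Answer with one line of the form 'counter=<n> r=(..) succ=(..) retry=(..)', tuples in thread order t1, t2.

state after step 4 := counter=3 r=(2,2) succ=(0,1) retry=(0,0)
5. t2 CAS -> counter=3 r=(2,2) succ=(0,1) retry=(0,1)
6. t1 CAS -> counter=3 r=(2,2) succ=(0,1) retry=(1,1)
7. t1 LOAD -> counter=3 r=(3,2) succ=(0,1) retry=(1,1)
8. t1 CAS -> counter=4 r=(3,2) succ=(1,1) retry=(1,1)

counter=4 r=(3,2) succ=(1,1) retry=(1,1)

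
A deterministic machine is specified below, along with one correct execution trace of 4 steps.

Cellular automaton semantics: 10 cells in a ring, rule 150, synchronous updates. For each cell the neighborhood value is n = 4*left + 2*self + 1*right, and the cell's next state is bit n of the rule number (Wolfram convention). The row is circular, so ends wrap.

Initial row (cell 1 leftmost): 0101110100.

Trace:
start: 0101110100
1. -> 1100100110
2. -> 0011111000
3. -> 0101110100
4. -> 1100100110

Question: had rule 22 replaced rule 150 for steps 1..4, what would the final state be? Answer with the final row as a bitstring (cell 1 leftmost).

1000000010

(re-executing steps 1..4 under rule 22; state before step 1: 0101110100)
1. -> 1100000110
2. -> 0010001000
3. -> 0111011100
4. -> 1000000010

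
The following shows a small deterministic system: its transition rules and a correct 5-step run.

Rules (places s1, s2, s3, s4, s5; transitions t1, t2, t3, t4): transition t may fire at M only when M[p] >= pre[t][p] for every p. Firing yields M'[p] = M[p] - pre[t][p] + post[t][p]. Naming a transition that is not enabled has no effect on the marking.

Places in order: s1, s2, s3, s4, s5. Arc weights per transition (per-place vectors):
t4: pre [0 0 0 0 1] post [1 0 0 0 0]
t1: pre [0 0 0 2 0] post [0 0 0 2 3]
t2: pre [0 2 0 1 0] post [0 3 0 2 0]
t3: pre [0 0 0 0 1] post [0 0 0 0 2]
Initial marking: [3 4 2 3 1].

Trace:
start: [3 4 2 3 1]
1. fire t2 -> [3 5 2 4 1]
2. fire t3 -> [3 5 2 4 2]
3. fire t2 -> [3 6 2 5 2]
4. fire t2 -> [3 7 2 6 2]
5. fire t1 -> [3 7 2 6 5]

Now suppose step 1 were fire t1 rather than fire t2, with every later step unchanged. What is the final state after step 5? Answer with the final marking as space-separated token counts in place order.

3 6 2 5 8

(re-executing from step 1 with the substitution; state before step 1: [3 4 2 3 1])
1. fire t1 -> [3 4 2 3 4]
2. fire t3 -> [3 4 2 3 5]
3. fire t2 -> [3 5 2 4 5]
4. fire t2 -> [3 6 2 5 5]
5. fire t1 -> [3 6 2 5 8]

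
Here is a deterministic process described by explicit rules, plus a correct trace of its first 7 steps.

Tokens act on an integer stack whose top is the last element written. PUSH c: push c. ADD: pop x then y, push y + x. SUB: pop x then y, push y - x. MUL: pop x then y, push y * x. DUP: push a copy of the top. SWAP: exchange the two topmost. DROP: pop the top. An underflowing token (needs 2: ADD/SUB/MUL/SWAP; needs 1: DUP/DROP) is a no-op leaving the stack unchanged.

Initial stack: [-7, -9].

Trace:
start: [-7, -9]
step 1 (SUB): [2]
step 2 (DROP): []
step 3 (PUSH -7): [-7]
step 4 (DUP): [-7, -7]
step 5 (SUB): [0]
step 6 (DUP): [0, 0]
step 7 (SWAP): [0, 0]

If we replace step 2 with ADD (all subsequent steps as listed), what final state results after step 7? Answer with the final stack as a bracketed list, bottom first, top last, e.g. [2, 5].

[2, 0, 0]

(re-executing from step 2 with the substitution; state before step 2: [2])
step 2 (ADD): [2]
step 3 (PUSH -7): [2, -7]
step 4 (DUP): [2, -7, -7]
step 5 (SUB): [2, 0]
step 6 (DUP): [2, 0, 0]
step 7 (SWAP): [2, 0, 0]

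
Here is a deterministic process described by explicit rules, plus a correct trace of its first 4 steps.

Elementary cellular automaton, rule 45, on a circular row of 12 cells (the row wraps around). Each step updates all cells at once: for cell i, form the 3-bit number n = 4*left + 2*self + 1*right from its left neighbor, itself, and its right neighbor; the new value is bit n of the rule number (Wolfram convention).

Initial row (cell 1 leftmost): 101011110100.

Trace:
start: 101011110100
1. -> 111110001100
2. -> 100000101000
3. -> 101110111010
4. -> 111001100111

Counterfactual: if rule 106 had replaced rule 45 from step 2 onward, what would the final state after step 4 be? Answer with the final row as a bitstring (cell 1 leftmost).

(re-executing steps 2..4 under rule 106; state before step 2: 111110001100)
2. -> 100010011101
3. -> 100100110111
4. -> 101001111100

101001111100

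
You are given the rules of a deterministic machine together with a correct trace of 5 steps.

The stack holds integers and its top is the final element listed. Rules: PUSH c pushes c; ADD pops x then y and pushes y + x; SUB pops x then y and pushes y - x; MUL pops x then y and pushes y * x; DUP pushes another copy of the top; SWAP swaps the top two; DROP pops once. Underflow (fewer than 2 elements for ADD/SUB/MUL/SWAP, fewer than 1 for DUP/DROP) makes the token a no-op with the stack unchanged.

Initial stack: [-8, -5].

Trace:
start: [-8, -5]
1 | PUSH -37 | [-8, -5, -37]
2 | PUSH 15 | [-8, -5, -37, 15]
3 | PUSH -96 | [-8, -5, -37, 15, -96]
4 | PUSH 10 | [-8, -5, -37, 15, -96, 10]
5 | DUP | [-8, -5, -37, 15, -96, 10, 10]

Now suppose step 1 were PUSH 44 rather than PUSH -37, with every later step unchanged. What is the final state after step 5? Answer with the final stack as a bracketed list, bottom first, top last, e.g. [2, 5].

[-8, -5, 44, 15, -96, 10, 10]

(re-executing from step 1 with the substitution; state before step 1: [-8, -5])
1 | PUSH 44 | [-8, -5, 44]
2 | PUSH 15 | [-8, -5, 44, 15]
3 | PUSH -96 | [-8, -5, 44, 15, -96]
4 | PUSH 10 | [-8, -5, 44, 15, -96, 10]
5 | DUP | [-8, -5, 44, 15, -96, 10, 10]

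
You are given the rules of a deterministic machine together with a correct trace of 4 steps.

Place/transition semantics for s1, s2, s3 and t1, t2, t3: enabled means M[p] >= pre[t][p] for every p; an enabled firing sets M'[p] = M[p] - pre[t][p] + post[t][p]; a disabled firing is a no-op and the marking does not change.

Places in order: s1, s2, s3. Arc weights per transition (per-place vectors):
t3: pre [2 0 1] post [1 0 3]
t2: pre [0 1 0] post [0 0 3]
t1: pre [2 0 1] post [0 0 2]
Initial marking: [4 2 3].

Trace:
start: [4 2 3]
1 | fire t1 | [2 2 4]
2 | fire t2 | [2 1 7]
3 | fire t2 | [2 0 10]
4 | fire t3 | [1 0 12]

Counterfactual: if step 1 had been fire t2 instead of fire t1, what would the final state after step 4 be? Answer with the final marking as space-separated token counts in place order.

(re-executing from step 1 with the substitution; state before step 1: [4 2 3])
1 | fire t2 | [4 1 6]
2 | fire t2 | [4 0 9]
3 | fire t2 | [4 0 9]
4 | fire t3 | [3 0 11]

3 0 11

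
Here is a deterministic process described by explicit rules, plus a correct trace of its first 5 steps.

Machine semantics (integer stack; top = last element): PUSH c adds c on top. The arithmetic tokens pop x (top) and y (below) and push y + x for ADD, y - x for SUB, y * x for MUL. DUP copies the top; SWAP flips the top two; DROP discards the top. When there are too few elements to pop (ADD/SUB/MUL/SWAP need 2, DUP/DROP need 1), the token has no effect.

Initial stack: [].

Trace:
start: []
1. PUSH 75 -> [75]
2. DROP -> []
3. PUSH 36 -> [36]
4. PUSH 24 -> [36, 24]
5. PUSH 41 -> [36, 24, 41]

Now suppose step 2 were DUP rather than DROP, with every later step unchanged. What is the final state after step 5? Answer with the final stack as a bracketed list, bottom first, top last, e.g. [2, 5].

[75, 75, 36, 24, 41]

(re-executing from step 2 with the substitution; state before step 2: [75])
2. DUP -> [75, 75]
3. PUSH 36 -> [75, 75, 36]
4. PUSH 24 -> [75, 75, 36, 24]
5. PUSH 41 -> [75, 75, 36, 24, 41]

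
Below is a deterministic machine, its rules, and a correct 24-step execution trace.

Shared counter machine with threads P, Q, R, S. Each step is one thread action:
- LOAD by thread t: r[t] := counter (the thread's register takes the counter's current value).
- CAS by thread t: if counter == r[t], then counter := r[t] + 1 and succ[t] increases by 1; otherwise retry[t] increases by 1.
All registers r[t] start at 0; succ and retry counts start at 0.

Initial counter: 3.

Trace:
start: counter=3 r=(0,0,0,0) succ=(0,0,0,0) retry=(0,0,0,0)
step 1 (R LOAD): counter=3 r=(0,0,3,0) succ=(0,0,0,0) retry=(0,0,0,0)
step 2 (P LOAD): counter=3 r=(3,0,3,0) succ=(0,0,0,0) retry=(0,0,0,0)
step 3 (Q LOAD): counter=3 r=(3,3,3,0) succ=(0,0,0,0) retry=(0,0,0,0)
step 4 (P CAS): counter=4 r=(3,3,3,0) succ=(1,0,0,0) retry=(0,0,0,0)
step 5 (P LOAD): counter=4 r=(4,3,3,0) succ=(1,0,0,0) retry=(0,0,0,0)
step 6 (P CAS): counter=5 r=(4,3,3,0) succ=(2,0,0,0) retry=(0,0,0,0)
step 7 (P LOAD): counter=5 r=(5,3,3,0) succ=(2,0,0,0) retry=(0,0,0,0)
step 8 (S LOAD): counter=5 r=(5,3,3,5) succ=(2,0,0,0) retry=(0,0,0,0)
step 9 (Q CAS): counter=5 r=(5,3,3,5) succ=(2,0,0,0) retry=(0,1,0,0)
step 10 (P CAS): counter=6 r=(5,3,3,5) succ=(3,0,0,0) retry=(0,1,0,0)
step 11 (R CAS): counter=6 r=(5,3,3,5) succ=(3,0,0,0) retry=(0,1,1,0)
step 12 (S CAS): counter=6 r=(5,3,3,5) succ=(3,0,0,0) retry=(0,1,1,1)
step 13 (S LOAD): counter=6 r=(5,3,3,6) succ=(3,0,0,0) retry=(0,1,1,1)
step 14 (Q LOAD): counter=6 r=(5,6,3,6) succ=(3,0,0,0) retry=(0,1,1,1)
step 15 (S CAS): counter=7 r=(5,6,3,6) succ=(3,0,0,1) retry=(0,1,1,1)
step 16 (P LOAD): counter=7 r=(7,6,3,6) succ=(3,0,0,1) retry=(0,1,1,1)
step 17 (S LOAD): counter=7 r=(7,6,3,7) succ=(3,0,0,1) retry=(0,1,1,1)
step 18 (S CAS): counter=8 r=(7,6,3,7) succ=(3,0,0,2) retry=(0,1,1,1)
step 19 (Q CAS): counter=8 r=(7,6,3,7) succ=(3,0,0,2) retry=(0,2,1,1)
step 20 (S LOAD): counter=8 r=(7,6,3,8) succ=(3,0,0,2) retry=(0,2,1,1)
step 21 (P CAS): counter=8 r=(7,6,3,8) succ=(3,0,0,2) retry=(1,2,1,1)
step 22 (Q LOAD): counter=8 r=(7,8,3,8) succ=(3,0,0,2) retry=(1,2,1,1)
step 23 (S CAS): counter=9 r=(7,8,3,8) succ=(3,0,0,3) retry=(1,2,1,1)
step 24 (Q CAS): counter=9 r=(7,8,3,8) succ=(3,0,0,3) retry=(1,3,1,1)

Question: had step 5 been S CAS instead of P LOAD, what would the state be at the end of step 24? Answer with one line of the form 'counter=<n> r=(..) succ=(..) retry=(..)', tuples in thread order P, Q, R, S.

(re-executing from step 5 with the substitution; state before step 5: counter=4 r=(3,3,3,0) succ=(1,0,0,0) retry=(0,0,0,0))
step 5 (S CAS): counter=4 r=(3,3,3,0) succ=(1,0,0,0) retry=(0,0,0,1)
step 6 (P CAS): counter=4 r=(3,3,3,0) succ=(1,0,0,0) retry=(1,0,0,1)
step 7 (P LOAD): counter=4 r=(4,3,3,0) succ=(1,0,0,0) retry=(1,0,0,1)
step 8 (S LOAD): counter=4 r=(4,3,3,4) succ=(1,0,0,0) retry=(1,0,0,1)
step 9 (Q CAS): counter=4 r=(4,3,3,4) succ=(1,0,0,0) retry=(1,1,0,1)
step 10 (P CAS): counter=5 r=(4,3,3,4) succ=(2,0,0,0) retry=(1,1,0,1)
step 11 (R CAS): counter=5 r=(4,3,3,4) succ=(2,0,0,0) retry=(1,1,1,1)
step 12 (S CAS): counter=5 r=(4,3,3,4) succ=(2,0,0,0) retry=(1,1,1,2)
step 13 (S LOAD): counter=5 r=(4,3,3,5) succ=(2,0,0,0) retry=(1,1,1,2)
step 14 (Q LOAD): counter=5 r=(4,5,3,5) succ=(2,0,0,0) retry=(1,1,1,2)
step 15 (S CAS): counter=6 r=(4,5,3,5) succ=(2,0,0,1) retry=(1,1,1,2)
step 16 (P LOAD): counter=6 r=(6,5,3,5) succ=(2,0,0,1) retry=(1,1,1,2)
step 17 (S LOAD): counter=6 r=(6,5,3,6) succ=(2,0,0,1) retry=(1,1,1,2)
step 18 (S CAS): counter=7 r=(6,5,3,6) succ=(2,0,0,2) retry=(1,1,1,2)
step 19 (Q CAS): counter=7 r=(6,5,3,6) succ=(2,0,0,2) retry=(1,2,1,2)
step 20 (S LOAD): counter=7 r=(6,5,3,7) succ=(2,0,0,2) retry=(1,2,1,2)
step 21 (P CAS): counter=7 r=(6,5,3,7) succ=(2,0,0,2) retry=(2,2,1,2)
step 22 (Q LOAD): counter=7 r=(6,7,3,7) succ=(2,0,0,2) retry=(2,2,1,2)
step 23 (S CAS): counter=8 r=(6,7,3,7) succ=(2,0,0,3) retry=(2,2,1,2)
step 24 (Q CAS): counter=8 r=(6,7,3,7) succ=(2,0,0,3) retry=(2,3,1,2)

counter=8 r=(6,7,3,7) succ=(2,0,0,3) retry=(2,3,1,2)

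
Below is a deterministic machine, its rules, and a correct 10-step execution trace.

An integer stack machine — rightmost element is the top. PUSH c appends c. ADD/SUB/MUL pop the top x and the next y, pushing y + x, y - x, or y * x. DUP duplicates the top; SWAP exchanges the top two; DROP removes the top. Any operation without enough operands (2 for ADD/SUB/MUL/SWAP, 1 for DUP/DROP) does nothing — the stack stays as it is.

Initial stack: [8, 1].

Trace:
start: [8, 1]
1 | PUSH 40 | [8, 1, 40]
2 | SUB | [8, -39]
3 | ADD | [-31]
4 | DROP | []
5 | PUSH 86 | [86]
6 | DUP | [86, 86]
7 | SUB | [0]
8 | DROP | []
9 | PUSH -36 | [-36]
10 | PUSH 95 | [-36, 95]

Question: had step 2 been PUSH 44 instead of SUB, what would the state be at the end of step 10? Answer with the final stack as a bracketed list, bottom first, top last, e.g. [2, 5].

(re-executing from step 2 with the substitution; state before step 2: [8, 1, 40])
2 | PUSH 44 | [8, 1, 40, 44]
3 | ADD | [8, 1, 84]
4 | DROP | [8, 1]
5 | PUSH 86 | [8, 1, 86]
6 | DUP | [8, 1, 86, 86]
7 | SUB | [8, 1, 0]
8 | DROP | [8, 1]
9 | PUSH -36 | [8, 1, -36]
10 | PUSH 95 | [8, 1, -36, 95]

[8, 1, -36, 95]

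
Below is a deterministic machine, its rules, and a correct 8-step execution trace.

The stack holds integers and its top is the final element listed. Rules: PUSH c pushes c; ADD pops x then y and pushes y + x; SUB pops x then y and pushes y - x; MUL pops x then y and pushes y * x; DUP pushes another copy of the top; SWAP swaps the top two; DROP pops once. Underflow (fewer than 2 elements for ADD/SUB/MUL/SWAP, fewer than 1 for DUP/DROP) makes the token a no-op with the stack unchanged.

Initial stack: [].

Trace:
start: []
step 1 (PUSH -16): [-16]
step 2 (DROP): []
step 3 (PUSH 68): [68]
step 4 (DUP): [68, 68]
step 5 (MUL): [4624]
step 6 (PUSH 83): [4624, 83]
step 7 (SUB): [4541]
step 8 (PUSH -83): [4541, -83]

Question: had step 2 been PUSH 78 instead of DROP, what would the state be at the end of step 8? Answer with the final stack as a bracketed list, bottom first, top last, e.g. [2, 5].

(re-executing from step 2 with the substitution; state before step 2: [-16])
step 2 (PUSH 78): [-16, 78]
step 3 (PUSH 68): [-16, 78, 68]
step 4 (DUP): [-16, 78, 68, 68]
step 5 (MUL): [-16, 78, 4624]
step 6 (PUSH 83): [-16, 78, 4624, 83]
step 7 (SUB): [-16, 78, 4541]
step 8 (PUSH -83): [-16, 78, 4541, -83]

[-16, 78, 4541, -83]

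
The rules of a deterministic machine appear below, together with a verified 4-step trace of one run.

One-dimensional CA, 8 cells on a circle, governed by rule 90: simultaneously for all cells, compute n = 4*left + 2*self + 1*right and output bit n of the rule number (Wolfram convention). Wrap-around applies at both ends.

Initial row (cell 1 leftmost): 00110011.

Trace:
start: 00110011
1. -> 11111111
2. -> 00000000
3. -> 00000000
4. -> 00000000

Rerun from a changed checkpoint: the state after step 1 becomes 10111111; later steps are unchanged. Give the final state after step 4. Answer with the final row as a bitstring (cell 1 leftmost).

10101010

state after step 1 := 10111111
2. -> 10100000
3. -> 00010001
4. -> 10101010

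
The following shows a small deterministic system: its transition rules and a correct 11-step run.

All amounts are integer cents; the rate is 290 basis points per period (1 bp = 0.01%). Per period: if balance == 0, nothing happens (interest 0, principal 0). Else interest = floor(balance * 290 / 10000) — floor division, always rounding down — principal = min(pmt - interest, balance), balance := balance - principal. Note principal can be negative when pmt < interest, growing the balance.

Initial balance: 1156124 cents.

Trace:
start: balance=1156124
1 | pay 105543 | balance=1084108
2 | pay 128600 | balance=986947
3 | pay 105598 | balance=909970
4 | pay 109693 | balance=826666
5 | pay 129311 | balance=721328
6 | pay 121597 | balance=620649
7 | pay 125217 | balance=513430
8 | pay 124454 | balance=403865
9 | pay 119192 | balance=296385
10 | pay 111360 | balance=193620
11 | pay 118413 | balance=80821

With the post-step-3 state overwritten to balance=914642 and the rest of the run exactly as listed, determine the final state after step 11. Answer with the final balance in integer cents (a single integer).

86692

state after step 3 := balance=914642
4 | pay 109693 | balance=831473
5 | pay 129311 | balance=726274
6 | pay 121597 | balance=625738
7 | pay 125217 | balance=518667
8 | pay 124454 | balance=409254
9 | pay 119192 | balance=301930
10 | pay 111360 | balance=199325
11 | pay 118413 | balance=86692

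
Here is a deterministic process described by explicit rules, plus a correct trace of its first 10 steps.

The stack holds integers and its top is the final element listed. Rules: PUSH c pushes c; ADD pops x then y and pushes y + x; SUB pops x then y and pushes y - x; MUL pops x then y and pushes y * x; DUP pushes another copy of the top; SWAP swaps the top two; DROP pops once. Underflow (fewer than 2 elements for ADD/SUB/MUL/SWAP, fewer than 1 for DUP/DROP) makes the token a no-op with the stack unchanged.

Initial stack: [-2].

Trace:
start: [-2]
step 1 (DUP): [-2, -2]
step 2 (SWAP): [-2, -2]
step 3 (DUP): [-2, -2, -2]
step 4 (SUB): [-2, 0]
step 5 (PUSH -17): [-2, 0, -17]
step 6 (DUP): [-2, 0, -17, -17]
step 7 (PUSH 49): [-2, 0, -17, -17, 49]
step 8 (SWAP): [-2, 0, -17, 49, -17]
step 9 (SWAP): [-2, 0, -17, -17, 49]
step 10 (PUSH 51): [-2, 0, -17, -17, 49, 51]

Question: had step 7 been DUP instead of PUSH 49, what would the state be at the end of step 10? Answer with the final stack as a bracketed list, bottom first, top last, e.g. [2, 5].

(re-executing from step 7 with the substitution; state before step 7: [-2, 0, -17, -17])
step 7 (DUP): [-2, 0, -17, -17, -17]
step 8 (SWAP): [-2, 0, -17, -17, -17]
step 9 (SWAP): [-2, 0, -17, -17, -17]
step 10 (PUSH 51): [-2, 0, -17, -17, -17, 51]

[-2, 0, -17, -17, -17, 51]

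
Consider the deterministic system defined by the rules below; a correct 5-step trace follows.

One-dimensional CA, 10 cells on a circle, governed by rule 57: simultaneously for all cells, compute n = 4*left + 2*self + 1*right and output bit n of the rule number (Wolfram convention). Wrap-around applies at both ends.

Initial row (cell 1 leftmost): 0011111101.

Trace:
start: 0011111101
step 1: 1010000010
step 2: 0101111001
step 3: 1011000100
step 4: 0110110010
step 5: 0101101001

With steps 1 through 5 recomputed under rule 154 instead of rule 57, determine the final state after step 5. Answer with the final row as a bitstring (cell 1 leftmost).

(re-executing steps 1..5 under rule 154; state before step 1: 0011111101)
step 1: 1111111000
step 2: 1111110101
step 3: 1111100001
step 4: 1111010011
step 5: 1110001111

1110001111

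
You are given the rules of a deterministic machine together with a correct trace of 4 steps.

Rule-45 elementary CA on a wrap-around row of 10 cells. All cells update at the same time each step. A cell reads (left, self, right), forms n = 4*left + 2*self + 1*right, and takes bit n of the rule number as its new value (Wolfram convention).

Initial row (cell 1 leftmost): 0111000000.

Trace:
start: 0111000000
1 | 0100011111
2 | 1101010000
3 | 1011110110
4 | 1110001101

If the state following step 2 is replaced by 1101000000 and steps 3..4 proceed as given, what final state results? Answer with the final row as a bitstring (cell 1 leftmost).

state after step 2 := 1101000000
3 | 1011011110
4 | 1110110001

1110110001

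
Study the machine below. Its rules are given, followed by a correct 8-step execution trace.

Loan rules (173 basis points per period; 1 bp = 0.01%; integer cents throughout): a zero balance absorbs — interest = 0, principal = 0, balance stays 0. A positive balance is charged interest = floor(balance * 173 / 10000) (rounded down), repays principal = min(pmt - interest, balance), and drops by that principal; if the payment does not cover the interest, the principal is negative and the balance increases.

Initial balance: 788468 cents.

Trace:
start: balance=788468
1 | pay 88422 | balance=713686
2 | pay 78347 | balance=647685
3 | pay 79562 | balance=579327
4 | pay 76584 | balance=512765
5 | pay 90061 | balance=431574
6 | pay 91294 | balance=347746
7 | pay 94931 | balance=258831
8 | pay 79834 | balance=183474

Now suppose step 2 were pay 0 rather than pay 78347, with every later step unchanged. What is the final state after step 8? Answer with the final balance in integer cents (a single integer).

(re-executing from step 2 with the substitution; state before step 2: balance=713686)
2 | pay 0 | balance=726032
3 | pay 79562 | balance=659030
4 | pay 76584 | balance=593847
5 | pay 90061 | balance=514059
6 | pay 91294 | balance=431658
7 | pay 94931 | balance=344194
8 | pay 79834 | balance=270314

270314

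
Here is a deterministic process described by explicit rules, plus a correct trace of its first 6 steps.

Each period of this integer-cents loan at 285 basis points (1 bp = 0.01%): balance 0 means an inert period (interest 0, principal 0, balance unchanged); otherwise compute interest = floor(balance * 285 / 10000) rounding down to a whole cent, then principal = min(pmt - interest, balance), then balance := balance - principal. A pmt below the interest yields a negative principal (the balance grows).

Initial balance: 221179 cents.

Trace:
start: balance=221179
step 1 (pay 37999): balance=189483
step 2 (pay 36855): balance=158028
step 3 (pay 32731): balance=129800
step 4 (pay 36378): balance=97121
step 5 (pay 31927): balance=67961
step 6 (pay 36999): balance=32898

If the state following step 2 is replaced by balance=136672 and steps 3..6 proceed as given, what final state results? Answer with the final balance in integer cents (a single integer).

9003

state after step 2 := balance=136672
step 3 (pay 32731): balance=107836
step 4 (pay 36378): balance=74531
step 5 (pay 31927): balance=44728
step 6 (pay 36999): balance=9003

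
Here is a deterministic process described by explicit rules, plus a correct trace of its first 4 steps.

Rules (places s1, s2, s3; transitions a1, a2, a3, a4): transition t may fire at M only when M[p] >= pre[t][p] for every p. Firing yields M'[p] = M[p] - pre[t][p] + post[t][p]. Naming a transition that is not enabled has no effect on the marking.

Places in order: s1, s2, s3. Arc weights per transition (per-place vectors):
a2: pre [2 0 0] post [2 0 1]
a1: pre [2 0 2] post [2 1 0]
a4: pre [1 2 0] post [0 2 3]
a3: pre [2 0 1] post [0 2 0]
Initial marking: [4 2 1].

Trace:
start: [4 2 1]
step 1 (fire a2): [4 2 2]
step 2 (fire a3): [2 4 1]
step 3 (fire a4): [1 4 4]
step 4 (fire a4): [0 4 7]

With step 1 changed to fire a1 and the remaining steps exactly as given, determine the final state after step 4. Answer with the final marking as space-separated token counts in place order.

(re-executing from step 1 with the substitution; state before step 1: [4 2 1])
step 1 (fire a1): [4 2 1]
step 2 (fire a3): [2 4 0]
step 3 (fire a4): [1 4 3]
step 4 (fire a4): [0 4 6]

0 4 6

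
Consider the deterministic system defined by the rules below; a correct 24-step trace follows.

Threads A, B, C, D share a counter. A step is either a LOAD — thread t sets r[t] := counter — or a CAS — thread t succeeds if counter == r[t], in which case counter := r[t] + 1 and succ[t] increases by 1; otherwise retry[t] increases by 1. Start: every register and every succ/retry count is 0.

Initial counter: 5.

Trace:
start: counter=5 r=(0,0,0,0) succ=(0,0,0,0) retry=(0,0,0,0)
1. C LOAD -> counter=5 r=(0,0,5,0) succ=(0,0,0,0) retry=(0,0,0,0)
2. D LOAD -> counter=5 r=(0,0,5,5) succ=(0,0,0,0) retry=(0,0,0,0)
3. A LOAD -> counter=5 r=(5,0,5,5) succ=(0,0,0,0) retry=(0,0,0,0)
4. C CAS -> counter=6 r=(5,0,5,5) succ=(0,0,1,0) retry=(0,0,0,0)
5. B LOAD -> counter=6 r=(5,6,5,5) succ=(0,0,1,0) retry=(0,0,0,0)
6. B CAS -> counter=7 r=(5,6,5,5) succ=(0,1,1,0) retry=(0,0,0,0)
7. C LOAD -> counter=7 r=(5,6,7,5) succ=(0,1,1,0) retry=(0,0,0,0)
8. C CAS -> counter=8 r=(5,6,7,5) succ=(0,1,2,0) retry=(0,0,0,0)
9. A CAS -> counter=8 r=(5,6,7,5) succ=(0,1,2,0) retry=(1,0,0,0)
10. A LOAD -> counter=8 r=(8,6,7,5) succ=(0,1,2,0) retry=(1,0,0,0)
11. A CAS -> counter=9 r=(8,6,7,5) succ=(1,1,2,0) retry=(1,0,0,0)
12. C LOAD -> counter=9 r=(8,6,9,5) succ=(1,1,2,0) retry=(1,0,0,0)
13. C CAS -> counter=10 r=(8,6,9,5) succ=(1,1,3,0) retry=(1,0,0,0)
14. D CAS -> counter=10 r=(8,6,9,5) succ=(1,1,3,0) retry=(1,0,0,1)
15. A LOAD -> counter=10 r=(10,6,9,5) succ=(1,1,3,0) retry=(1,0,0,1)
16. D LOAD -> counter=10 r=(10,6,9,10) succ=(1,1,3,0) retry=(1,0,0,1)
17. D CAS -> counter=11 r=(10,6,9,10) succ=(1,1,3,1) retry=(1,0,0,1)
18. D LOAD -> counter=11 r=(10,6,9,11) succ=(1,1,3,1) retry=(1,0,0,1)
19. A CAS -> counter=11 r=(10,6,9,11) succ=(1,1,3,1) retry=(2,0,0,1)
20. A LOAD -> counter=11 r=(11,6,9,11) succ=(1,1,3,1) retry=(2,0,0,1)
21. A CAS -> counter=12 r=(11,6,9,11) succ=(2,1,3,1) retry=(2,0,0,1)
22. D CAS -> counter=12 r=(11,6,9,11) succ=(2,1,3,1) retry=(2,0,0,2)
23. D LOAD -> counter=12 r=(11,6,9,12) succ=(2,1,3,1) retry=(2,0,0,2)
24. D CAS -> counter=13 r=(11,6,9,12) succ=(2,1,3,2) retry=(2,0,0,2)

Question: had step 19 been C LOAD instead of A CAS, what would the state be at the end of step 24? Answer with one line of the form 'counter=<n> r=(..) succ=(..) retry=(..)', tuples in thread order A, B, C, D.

counter=13 r=(11,6,11,12) succ=(2,1,3,2) retry=(1,0,0,2)

(re-executing from step 19 with the substitution; state before step 19: counter=11 r=(10,6,9,11) succ=(1,1,3,1) retry=(1,0,0,1))
19. C LOAD -> counter=11 r=(10,6,11,11) succ=(1,1,3,1) retry=(1,0,0,1)
20. A LOAD -> counter=11 r=(11,6,11,11) succ=(1,1,3,1) retry=(1,0,0,1)
21. A CAS -> counter=12 r=(11,6,11,11) succ=(2,1,3,1) retry=(1,0,0,1)
22. D CAS -> counter=12 r=(11,6,11,11) succ=(2,1,3,1) retry=(1,0,0,2)
23. D LOAD -> counter=12 r=(11,6,11,12) succ=(2,1,3,1) retry=(1,0,0,2)
24. D CAS -> counter=13 r=(11,6,11,12) succ=(2,1,3,2) retry=(1,0,0,2)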